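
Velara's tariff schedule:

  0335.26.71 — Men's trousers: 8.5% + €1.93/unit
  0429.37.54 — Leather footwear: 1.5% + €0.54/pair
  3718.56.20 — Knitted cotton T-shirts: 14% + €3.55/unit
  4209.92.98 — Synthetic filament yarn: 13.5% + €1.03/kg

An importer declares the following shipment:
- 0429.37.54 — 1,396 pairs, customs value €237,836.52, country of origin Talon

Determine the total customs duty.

Line 1 (0429.37.54, Talon, 1,396 pairs, €237,836.52):
Base rate for 0429.37.54 is 1.5% + €0.54/pair.
Duty = €237,836.52 × 1.5% + 1,396 × €0.54 = €4,321.39.

€4,321.39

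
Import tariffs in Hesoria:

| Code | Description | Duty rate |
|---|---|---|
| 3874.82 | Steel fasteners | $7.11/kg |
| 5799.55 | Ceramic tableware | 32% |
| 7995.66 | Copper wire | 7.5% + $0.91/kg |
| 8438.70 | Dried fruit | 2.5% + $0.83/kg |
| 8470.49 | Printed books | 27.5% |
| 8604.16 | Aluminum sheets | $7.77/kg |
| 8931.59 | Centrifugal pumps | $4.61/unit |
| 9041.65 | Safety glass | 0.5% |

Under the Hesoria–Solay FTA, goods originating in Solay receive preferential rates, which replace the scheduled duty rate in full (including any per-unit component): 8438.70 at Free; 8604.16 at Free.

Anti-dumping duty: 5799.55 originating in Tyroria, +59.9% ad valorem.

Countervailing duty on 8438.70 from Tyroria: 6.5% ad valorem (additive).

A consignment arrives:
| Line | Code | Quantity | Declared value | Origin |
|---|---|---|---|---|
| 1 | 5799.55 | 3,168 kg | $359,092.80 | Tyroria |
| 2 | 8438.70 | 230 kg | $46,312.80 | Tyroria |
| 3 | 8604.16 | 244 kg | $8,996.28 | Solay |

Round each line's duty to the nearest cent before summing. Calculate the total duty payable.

$334,365.33

Line 1 (5799.55, Tyroria, 3,168 kg, $359,092.80):
Base rate for 5799.55 is 32%.
Additional duty on 5799.55 from Tyroria: +59.9%. Applied ad valorem rate: 32% + 59.9% = 91.9%.
Duty = $359,092.80 × 91.9% = $330,006.28.
Line 2 (8438.70, Tyroria, 230 kg, $46,312.80):
Base rate for 8438.70 is 2.5% + $0.83/kg.
8438.70 has an FTA preferential rate, but origin Tyroria is not Solay; base rate stands.
Additional duty on 8438.70 from Tyroria: +6.5%. Applied ad valorem rate: 2.5% + 6.5% = 9%.
Duty = $46,312.80 × 9% + 230 × $0.83 = $4,359.05.
Line 3 (8604.16, Solay, 244 kg, $8,996.28):
Base rate for 8604.16 is $7.77/kg.
Origin Solay qualifies under the Hesoria–Solay agreement and 8604.16 is covered: preferential rate Free applies instead.
Duty = $8,996.28 × 0% = $0.00.
Total = $330,006.28 + $4,359.05 + $0.00 = $334,365.33.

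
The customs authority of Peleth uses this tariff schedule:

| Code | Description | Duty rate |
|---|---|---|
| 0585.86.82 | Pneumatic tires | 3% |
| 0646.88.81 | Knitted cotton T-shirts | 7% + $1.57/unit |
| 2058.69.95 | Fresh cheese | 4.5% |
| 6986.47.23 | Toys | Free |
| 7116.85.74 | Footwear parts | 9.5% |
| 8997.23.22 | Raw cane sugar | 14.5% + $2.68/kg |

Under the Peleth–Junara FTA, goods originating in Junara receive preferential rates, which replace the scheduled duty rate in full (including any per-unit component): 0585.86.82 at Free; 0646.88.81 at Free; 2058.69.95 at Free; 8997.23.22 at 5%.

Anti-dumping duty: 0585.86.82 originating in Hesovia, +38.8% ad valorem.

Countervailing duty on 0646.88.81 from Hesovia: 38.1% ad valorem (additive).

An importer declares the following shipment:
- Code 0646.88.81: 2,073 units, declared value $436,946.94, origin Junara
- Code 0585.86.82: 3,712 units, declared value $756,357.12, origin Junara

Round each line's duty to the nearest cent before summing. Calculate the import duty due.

Line 1 (0646.88.81, Junara, 2,073 units, $436,946.94):
Base rate for 0646.88.81 is 7% + $1.57/unit.
Origin Junara qualifies under the Peleth–Junara agreement and 0646.88.81 is covered: preferential rate Free applies instead.
The additional-duty order on 0646.88.81 targets Hesovia, not Junara; it does not apply.
Duty = $436,946.94 × 0% = $0.00.
Line 2 (0585.86.82, Junara, 3,712 units, $756,357.12):
Base rate for 0585.86.82 is 3%.
Origin Junara qualifies under the Peleth–Junara agreement and 0585.86.82 is covered: preferential rate Free applies instead.
The additional-duty order on 0585.86.82 targets Hesovia, not Junara; it does not apply.
Duty = $756,357.12 × 0% = $0.00.
Total = $0.00 + $0.00 = $0.00.

$0.00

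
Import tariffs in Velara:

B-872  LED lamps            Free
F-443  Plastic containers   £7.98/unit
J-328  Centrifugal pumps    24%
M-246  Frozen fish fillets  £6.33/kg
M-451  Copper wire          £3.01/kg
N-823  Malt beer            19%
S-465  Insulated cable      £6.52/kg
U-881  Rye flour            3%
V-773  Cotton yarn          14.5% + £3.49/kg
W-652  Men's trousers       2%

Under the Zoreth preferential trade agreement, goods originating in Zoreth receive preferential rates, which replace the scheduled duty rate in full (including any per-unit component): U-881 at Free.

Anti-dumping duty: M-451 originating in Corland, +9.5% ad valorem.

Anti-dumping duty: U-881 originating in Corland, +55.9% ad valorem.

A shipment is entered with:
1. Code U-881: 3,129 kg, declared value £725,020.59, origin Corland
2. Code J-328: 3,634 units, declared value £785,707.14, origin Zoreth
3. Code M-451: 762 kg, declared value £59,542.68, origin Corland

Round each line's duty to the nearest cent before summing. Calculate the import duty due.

£623,557.01

Line 1 (U-881, Corland, 3,129 kg, £725,020.59):
Base rate for U-881 is 3%.
U-881 has an FTA preferential rate, but origin Corland is not Zoreth; base rate stands.
Additional duty on U-881 from Corland: +55.9%. Applied ad valorem rate: 3% + 55.9% = 58.9%.
Duty = £725,020.59 × 58.9% = £427,037.13.
Line 2 (J-328, Zoreth, 3,634 units, £785,707.14):
Base rate for J-328 is 24%.
Origin Zoreth is the FTA partner but J-328 is not on the preference list; base rate stands.
Duty = £785,707.14 × 24% = £188,569.71.
Line 3 (M-451, Corland, 762 kg, £59,542.68):
Base rate for M-451 is £3.01/kg.
Additional duty on M-451 from Corland: +9.5% ad valorem. Applied ad valorem rate = 9.5%.
Duty = £59,542.68 × 9.5% + 762 × £3.01 = £7,950.17.
Total = £427,037.13 + £188,569.71 + £7,950.17 = £623,557.01.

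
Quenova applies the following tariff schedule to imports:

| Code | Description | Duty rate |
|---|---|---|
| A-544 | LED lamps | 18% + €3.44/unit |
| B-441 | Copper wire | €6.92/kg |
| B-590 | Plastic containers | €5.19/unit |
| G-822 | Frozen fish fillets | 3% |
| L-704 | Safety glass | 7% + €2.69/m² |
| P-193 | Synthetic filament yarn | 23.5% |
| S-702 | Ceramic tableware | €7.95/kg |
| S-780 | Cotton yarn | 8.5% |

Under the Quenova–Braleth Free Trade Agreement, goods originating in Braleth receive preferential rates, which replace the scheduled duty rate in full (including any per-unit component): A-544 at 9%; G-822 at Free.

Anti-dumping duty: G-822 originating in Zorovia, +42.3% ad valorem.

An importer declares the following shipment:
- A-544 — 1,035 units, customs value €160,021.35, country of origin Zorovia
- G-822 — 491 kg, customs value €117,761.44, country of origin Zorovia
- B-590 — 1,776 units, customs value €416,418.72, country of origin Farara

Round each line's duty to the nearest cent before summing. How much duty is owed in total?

€94,927.61

Line 1 (A-544, Zorovia, 1,035 units, €160,021.35):
Base rate for A-544 is 18% + €3.44/unit.
A-544 has an FTA preferential rate, but origin Zorovia is not Braleth; base rate stands.
Duty = €160,021.35 × 18% + 1,035 × €3.44 = €32,364.24.
Line 2 (G-822, Zorovia, 491 kg, €117,761.44):
Base rate for G-822 is 3%.
G-822 has an FTA preferential rate, but origin Zorovia is not Braleth; base rate stands.
Additional duty on G-822 from Zorovia: +42.3%. Applied ad valorem rate: 3% + 42.3% = 45.3%.
Duty = €117,761.44 × 45.3% = €53,345.93.
Line 3 (B-590, Farara, 1,776 units, €416,418.72):
Base rate for B-590 is €5.19/unit.
Duty = 1,776 × €5.19 = €9,217.44.
Total = €32,364.24 + €53,345.93 + €9,217.44 = €94,927.61.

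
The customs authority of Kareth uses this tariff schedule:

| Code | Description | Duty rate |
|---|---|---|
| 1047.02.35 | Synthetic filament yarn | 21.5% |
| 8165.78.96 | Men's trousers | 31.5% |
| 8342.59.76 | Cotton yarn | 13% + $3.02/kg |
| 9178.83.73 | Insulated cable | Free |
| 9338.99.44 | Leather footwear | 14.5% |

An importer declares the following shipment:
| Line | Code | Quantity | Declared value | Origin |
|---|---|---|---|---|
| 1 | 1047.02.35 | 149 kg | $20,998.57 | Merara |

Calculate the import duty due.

$4,514.69

Line 1 (1047.02.35, Merara, 149 kg, $20,998.57):
Base rate for 1047.02.35 is 21.5%.
Duty = $20,998.57 × 21.5% = $4,514.69.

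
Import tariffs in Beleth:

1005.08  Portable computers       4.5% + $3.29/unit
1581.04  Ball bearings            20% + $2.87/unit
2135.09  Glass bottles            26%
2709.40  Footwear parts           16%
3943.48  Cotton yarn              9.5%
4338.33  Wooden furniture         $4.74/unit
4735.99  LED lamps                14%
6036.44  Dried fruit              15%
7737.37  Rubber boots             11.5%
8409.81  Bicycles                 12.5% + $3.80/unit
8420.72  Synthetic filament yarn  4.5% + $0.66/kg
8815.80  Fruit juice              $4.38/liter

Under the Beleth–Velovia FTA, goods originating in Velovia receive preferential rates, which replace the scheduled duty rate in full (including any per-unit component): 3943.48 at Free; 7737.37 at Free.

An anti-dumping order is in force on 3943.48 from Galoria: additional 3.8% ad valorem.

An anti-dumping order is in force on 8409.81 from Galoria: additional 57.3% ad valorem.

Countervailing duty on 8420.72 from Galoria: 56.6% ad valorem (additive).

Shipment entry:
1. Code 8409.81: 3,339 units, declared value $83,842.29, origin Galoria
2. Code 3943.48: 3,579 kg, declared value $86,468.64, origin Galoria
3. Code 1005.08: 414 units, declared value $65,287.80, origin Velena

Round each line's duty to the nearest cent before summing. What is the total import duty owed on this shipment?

$87,010.46

Line 1 (8409.81, Galoria, 3,339 units, $83,842.29):
Base rate for 8409.81 is 12.5% + $3.80/unit.
Additional duty on 8409.81 from Galoria: +57.3%. Applied ad valorem rate: 12.5% + 57.3% = 69.8%.
Duty = $83,842.29 × 69.8% + 3,339 × $3.80 = $71,210.12.
Line 2 (3943.48, Galoria, 3,579 kg, $86,468.64):
Base rate for 3943.48 is 9.5%.
3943.48 has an FTA preferential rate, but origin Galoria is not Velovia; base rate stands.
Additional duty on 3943.48 from Galoria: +3.8%. Applied ad valorem rate: 9.5% + 3.8% = 13.3%.
Duty = $86,468.64 × 13.3% = $11,500.33.
Line 3 (1005.08, Velena, 414 units, $65,287.80):
Base rate for 1005.08 is 4.5% + $3.29/unit.
Duty = $65,287.80 × 4.5% + 414 × $3.29 = $4,300.01.
Total = $71,210.12 + $11,500.33 + $4,300.01 = $87,010.46.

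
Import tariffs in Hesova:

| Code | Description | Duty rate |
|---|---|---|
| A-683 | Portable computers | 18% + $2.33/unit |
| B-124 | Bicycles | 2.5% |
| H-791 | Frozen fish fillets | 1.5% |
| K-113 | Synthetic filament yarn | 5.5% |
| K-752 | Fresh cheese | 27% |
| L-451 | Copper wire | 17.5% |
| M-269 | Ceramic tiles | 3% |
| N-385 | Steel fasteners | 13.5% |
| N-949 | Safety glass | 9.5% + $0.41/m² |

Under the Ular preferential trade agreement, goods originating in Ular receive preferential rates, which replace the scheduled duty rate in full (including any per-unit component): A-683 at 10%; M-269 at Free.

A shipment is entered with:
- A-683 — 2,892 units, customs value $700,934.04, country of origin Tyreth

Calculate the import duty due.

Line 1 (A-683, Tyreth, 2,892 units, $700,934.04):
Base rate for A-683 is 18% + $2.33/unit.
A-683 has an FTA preferential rate, but origin Tyreth is not Ular; base rate stands.
Duty = $700,934.04 × 18% + 2,892 × $2.33 = $132,906.49.

$132,906.49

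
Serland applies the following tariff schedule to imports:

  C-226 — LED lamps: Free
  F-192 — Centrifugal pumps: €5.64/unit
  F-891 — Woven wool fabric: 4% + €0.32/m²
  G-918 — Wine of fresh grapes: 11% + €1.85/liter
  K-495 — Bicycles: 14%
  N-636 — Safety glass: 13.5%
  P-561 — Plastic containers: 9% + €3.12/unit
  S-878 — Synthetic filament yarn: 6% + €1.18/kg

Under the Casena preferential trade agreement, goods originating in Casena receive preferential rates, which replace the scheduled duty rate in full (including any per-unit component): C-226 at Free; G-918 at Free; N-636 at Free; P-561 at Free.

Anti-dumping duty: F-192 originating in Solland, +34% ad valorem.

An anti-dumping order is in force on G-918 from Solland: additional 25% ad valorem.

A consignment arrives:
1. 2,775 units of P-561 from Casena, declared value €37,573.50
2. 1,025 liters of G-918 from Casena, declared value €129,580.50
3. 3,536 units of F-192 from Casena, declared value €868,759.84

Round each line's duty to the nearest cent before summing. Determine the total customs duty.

€19,943.04

Line 1 (P-561, Casena, 2,775 units, €37,573.50):
Base rate for P-561 is 9% + €3.12/unit.
Origin Casena qualifies under the Serland–Casena agreement and P-561 is covered: preferential rate Free applies instead.
Duty = €37,573.50 × 0% = €0.00.
Line 2 (G-918, Casena, 1,025 liters, €129,580.50):
Base rate for G-918 is 11% + €1.85/liter.
Origin Casena qualifies under the Serland–Casena agreement and G-918 is covered: preferential rate Free applies instead.
The additional-duty order on G-918 targets Solland, not Casena; it does not apply.
Duty = €129,580.50 × 0% = €0.00.
Line 3 (F-192, Casena, 3,536 units, €868,759.84):
Base rate for F-192 is €5.64/unit.
Origin Casena is the FTA partner but F-192 is not on the preference list; base rate stands.
The additional-duty order on F-192 targets Solland, not Casena; it does not apply.
Duty = 3,536 × €5.64 = €19,943.04.
Total = €0.00 + €0.00 + €19,943.04 = €19,943.04.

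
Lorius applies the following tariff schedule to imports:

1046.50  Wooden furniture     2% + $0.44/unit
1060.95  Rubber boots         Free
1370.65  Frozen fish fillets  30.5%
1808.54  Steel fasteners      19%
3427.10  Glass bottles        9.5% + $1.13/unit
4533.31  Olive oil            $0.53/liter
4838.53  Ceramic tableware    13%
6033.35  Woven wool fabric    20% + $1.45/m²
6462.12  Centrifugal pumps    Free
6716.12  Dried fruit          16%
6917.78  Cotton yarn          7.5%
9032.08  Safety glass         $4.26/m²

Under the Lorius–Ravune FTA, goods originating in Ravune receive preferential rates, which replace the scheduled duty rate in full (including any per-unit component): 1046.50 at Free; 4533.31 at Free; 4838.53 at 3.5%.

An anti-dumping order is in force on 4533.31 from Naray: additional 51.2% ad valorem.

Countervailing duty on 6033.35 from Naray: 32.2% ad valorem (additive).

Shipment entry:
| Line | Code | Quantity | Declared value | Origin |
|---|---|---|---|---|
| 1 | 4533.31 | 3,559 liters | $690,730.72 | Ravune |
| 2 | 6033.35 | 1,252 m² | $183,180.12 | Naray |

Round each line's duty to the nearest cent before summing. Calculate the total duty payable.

$97,435.42

Line 1 (4533.31, Ravune, 3,559 liters, $690,730.72):
Base rate for 4533.31 is $0.53/liter.
Origin Ravune qualifies under the Lorius–Ravune agreement and 4533.31 is covered: preferential rate Free applies instead.
The additional-duty order on 4533.31 targets Naray, not Ravune; it does not apply.
Duty = $690,730.72 × 0% = $0.00.
Line 2 (6033.35, Naray, 1,252 m², $183,180.12):
Base rate for 6033.35 is 20% + $1.45/m².
Additional duty on 6033.35 from Naray: +32.2%. Applied ad valorem rate: 20% + 32.2% = 52.2%.
Duty = $183,180.12 × 52.2% + 1,252 × $1.45 = $97,435.42.
Total = $0.00 + $97,435.42 = $97,435.42.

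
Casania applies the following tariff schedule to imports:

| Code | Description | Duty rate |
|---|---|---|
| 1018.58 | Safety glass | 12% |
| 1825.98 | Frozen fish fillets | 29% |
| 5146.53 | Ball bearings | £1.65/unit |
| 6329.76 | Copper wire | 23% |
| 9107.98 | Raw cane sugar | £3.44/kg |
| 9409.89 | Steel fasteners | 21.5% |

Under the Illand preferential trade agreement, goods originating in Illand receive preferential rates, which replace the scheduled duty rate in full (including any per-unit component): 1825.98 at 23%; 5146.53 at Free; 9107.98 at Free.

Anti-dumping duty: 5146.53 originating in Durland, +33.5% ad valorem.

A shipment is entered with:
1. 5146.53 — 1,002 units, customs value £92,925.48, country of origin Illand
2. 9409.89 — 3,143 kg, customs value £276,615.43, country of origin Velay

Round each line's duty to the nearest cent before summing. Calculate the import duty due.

Line 1 (5146.53, Illand, 1,002 units, £92,925.48):
Base rate for 5146.53 is £1.65/unit.
Origin Illand qualifies under the Casania–Illand agreement and 5146.53 is covered: preferential rate Free applies instead.
The additional-duty order on 5146.53 targets Durland, not Illand; it does not apply.
Duty = £92,925.48 × 0% = £0.00.
Line 2 (9409.89, Velay, 3,143 kg, £276,615.43):
Base rate for 9409.89 is 21.5%.
Duty = £276,615.43 × 21.5% = £59,472.32.
Total = £0.00 + £59,472.32 = £59,472.32.

£59,472.32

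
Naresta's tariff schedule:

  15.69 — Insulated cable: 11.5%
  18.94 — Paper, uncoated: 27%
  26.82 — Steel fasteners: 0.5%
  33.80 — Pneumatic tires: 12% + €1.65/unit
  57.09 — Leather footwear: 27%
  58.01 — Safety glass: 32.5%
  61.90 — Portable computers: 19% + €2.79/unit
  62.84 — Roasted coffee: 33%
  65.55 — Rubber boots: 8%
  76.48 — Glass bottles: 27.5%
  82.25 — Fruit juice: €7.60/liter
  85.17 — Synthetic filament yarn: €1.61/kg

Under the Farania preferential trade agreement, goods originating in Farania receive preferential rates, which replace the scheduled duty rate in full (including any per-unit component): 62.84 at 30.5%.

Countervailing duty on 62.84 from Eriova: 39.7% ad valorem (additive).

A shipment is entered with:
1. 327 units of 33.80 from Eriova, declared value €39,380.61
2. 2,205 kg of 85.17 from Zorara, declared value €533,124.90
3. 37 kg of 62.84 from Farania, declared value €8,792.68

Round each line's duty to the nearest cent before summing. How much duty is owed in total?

€11,497.04

Line 1 (33.80, Eriova, 327 units, €39,380.61):
Base rate for 33.80 is 12% + €1.65/unit.
Duty = €39,380.61 × 12% + 327 × €1.65 = €5,265.22.
Line 2 (85.17, Zorara, 2,205 kg, €533,124.90):
Base rate for 85.17 is €1.61/kg.
Duty = 2,205 × €1.61 = €3,550.05.
Line 3 (62.84, Farania, 37 kg, €8,792.68):
Base rate for 62.84 is 33%.
Origin Farania qualifies under the Naresta–Farania agreement and 62.84 is covered: preferential rate 30.5% applies instead.
The additional-duty order on 62.84 targets Eriova, not Farania; it does not apply.
Duty = €8,792.68 × 30.5% = €2,681.77.
Total = €5,265.22 + €3,550.05 + €2,681.77 = €11,497.04.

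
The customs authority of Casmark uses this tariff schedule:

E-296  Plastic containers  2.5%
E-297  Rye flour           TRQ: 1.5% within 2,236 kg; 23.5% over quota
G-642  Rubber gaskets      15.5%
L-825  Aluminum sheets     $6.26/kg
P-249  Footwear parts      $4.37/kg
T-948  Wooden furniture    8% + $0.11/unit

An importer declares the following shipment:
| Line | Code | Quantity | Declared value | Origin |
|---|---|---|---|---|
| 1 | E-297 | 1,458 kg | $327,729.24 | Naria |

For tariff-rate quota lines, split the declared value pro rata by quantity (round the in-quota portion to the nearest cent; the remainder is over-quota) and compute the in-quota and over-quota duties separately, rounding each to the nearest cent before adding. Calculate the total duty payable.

$4,915.94

Line 1 (E-297, Naria, 1,458 kg, $327,729.24):
Code E-297 is under a tariff-rate quota (threshold 2,236 kg). Quantity 1,458 kg is within the quota, so the in-quota rate 1.5% applies to the full value.
Duty = $327,729.24 × 1.5% = $4,915.94.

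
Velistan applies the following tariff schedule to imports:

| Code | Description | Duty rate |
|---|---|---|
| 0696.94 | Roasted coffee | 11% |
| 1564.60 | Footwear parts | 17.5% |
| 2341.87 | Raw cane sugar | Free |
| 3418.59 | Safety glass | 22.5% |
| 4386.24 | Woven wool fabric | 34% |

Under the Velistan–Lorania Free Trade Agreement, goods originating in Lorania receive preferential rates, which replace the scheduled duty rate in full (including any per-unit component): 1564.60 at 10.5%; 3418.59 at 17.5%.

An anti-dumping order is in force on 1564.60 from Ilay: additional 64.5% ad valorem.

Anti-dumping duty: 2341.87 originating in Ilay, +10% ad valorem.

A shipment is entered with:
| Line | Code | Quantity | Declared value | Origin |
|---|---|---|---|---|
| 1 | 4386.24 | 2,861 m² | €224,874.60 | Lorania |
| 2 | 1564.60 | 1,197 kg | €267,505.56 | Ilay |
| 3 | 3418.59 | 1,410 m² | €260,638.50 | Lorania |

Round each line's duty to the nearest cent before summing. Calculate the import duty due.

Line 1 (4386.24, Lorania, 2,861 m², €224,874.60):
Base rate for 4386.24 is 34%.
Origin Lorania is the FTA partner but 4386.24 is not on the preference list; base rate stands.
Duty = €224,874.60 × 34% = €76,457.36.
Line 2 (1564.60, Ilay, 1,197 kg, €267,505.56):
Base rate for 1564.60 is 17.5%.
1564.60 has an FTA preferential rate, but origin Ilay is not Lorania; base rate stands.
Additional duty on 1564.60 from Ilay: +64.5%. Applied ad valorem rate: 17.5% + 64.5% = 82%.
Duty = €267,505.56 × 82% = €219,354.56.
Line 3 (3418.59, Lorania, 1,410 m², €260,638.50):
Base rate for 3418.59 is 22.5%.
Origin Lorania qualifies under the Velistan–Lorania agreement and 3418.59 is covered: preferential rate 17.5% applies instead.
Duty = €260,638.50 × 17.5% = €45,611.74.
Total = €76,457.36 + €219,354.56 + €45,611.74 = €341,423.66.

€341,423.66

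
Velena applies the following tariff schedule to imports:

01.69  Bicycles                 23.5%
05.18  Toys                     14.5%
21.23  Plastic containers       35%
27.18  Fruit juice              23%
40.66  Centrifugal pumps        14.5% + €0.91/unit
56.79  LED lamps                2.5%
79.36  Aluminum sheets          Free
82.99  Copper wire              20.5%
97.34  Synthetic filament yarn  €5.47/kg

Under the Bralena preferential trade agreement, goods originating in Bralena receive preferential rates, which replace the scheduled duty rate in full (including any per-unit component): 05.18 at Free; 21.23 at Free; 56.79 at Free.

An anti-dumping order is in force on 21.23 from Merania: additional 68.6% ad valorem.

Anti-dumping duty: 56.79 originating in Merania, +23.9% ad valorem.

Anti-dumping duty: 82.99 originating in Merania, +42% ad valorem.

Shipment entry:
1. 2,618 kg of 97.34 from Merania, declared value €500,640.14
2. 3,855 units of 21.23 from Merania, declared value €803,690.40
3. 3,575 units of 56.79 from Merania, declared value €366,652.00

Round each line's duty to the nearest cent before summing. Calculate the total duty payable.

Line 1 (97.34, Merania, 2,618 kg, €500,640.14):
Base rate for 97.34 is €5.47/kg.
Duty = 2,618 × €5.47 = €14,320.46.
Line 2 (21.23, Merania, 3,855 units, €803,690.40):
Base rate for 21.23 is 35%.
21.23 has an FTA preferential rate, but origin Merania is not Bralena; base rate stands.
Additional duty on 21.23 from Merania: +68.6%. Applied ad valorem rate: 35% + 68.6% = 103.6%.
Duty = €803,690.40 × 103.6% = €832,623.25.
Line 3 (56.79, Merania, 3,575 units, €366,652.00):
Base rate for 56.79 is 2.5%.
56.79 has an FTA preferential rate, but origin Merania is not Bralena; base rate stands.
Additional duty on 56.79 from Merania: +23.9%. Applied ad valorem rate: 2.5% + 23.9% = 26.4%.
Duty = €366,652.00 × 26.4% = €96,796.13.
Total = €14,320.46 + €832,623.25 + €96,796.13 = €943,739.84.

€943,739.84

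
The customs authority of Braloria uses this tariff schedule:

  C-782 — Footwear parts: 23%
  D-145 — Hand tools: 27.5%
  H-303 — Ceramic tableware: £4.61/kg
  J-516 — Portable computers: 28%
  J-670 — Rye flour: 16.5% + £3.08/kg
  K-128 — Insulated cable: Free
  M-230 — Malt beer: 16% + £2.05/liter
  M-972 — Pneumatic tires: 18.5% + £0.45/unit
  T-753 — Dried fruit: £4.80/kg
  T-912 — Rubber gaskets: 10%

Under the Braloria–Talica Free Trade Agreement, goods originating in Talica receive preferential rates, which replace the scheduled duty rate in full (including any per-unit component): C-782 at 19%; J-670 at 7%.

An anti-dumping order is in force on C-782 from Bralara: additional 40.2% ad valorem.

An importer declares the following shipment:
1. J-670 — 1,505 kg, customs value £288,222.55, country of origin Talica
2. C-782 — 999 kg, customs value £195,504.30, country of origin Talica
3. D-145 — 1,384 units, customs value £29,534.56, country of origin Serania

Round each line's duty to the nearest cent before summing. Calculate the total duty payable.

£65,443.40

Line 1 (J-670, Talica, 1,505 kg, £288,222.55):
Base rate for J-670 is 16.5% + £3.08/kg.
Origin Talica qualifies under the Braloria–Talica agreement and J-670 is covered: preferential rate 7% applies instead.
Duty = £288,222.55 × 7% = £20,175.58.
Line 2 (C-782, Talica, 999 kg, £195,504.30):
Base rate for C-782 is 23%.
Origin Talica qualifies under the Braloria–Talica agreement and C-782 is covered: preferential rate 19% applies instead.
The additional-duty order on C-782 targets Bralara, not Talica; it does not apply.
Duty = £195,504.30 × 19% = £37,145.82.
Line 3 (D-145, Serania, 1,384 units, £29,534.56):
Base rate for D-145 is 27.5%.
Duty = £29,534.56 × 27.5% = £8,122.00.
Total = £20,175.58 + £37,145.82 + £8,122.00 = £65,443.40.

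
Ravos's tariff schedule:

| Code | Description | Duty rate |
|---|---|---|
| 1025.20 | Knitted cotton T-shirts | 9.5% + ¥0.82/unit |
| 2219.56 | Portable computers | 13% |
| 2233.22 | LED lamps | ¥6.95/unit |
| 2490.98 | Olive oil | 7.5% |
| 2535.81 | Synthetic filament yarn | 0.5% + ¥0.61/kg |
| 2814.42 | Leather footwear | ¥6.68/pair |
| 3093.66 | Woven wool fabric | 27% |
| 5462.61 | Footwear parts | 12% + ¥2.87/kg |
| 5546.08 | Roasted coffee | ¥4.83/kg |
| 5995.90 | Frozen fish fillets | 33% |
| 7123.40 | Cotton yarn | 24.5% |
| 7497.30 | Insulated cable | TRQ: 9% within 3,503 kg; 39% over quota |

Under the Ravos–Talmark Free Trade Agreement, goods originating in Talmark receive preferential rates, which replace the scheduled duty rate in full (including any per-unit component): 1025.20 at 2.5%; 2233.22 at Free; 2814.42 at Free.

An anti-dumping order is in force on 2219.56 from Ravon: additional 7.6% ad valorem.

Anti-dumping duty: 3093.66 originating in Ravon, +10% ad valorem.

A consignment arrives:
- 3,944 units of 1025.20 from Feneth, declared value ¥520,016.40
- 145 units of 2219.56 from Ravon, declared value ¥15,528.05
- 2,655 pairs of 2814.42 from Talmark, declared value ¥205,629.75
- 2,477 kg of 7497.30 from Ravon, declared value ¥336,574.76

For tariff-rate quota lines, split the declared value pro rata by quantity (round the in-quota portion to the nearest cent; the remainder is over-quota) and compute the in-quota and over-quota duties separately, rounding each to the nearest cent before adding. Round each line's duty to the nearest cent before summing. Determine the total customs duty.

Line 1 (1025.20, Feneth, 3,944 units, ¥520,016.40):
Base rate for 1025.20 is 9.5% + ¥0.82/unit.
1025.20 has an FTA preferential rate, but origin Feneth is not Talmark; base rate stands.
Duty = ¥520,016.40 × 9.5% + 3,944 × ¥0.82 = ¥52,635.64.
Line 2 (2219.56, Ravon, 145 units, ¥15,528.05):
Base rate for 2219.56 is 13%.
Additional duty on 2219.56 from Ravon: +7.6%. Applied ad valorem rate: 13% + 7.6% = 20.6%.
Duty = ¥15,528.05 × 20.6% = ¥3,198.78.
Line 3 (2814.42, Talmark, 2,655 pairs, ¥205,629.75):
Base rate for 2814.42 is ¥6.68/pair.
Origin Talmark qualifies under the Ravos–Talmark agreement and 2814.42 is covered: preferential rate Free applies instead.
Duty = ¥205,629.75 × 0% = ¥0.00.
Line 4 (7497.30, Ravon, 2,477 kg, ¥336,574.76):
Code 7497.30 is under a tariff-rate quota (threshold 3,503 kg). Quantity 2,477 kg is within the quota, so the in-quota rate 9% applies to the full value.
Duty = ¥336,574.76 × 9% = ¥30,291.73.
Total = ¥52,635.64 + ¥3,198.78 + ¥0.00 + ¥30,291.73 = ¥86,126.15.

¥86,126.15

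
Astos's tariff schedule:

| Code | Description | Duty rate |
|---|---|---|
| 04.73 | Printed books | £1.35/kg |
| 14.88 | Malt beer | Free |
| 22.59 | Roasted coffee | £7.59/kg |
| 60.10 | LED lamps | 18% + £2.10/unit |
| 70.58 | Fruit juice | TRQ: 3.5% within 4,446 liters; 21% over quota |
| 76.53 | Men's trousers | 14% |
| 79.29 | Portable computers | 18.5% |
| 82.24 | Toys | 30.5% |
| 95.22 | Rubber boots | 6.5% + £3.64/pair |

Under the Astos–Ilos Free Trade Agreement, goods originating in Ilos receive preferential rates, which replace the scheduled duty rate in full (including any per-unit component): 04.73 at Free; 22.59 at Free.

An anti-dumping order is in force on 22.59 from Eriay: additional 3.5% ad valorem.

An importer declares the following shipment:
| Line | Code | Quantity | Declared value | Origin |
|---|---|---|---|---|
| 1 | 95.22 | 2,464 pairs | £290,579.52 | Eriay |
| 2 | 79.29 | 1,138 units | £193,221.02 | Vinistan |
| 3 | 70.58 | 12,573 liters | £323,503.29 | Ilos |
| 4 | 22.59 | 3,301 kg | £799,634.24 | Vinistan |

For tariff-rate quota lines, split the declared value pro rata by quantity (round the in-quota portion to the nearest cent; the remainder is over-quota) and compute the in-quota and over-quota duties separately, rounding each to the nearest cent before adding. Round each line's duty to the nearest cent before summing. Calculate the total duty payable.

£136,573.58

Line 1 (95.22, Eriay, 2,464 pairs, £290,579.52):
Base rate for 95.22 is 6.5% + £3.64/pair.
Duty = £290,579.52 × 6.5% + 2,464 × £3.64 = £27,856.63.
Line 2 (79.29, Vinistan, 1,138 units, £193,221.02):
Base rate for 79.29 is 18.5%.
Duty = £193,221.02 × 18.5% = £35,745.89.
Line 3 (70.58, Ilos, 12,573 liters, £323,503.29):
Code 70.58 is under a tariff-rate quota (threshold 4,446 liters). In-quota: 4,446 liters at 3.5%; over-quota: 8,127 liters at 21%.
Pro-rata value split: in-quota = £323,503.29 × 4,446/12,573 = £114,395.58; over-quota = £323,503.29 − £114,395.58 = £209,107.71.
In-quota duty = £114,395.58 × 3.5% = £4,003.85. Over-quota duty = £209,107.71 × 21% = £43,912.62.
Line duty = £4,003.85 + £43,912.62 = £47,916.47.
Line 4 (22.59, Vinistan, 3,301 kg, £799,634.24):
Base rate for 22.59 is £7.59/kg.
22.59 has an FTA preferential rate, but origin Vinistan is not Ilos; base rate stands.
The additional-duty order on 22.59 targets Eriay, not Vinistan; it does not apply.
Duty = 3,301 × £7.59 = £25,054.59.
Total = £27,856.63 + £35,745.89 + £47,916.47 + £25,054.59 = £136,573.58.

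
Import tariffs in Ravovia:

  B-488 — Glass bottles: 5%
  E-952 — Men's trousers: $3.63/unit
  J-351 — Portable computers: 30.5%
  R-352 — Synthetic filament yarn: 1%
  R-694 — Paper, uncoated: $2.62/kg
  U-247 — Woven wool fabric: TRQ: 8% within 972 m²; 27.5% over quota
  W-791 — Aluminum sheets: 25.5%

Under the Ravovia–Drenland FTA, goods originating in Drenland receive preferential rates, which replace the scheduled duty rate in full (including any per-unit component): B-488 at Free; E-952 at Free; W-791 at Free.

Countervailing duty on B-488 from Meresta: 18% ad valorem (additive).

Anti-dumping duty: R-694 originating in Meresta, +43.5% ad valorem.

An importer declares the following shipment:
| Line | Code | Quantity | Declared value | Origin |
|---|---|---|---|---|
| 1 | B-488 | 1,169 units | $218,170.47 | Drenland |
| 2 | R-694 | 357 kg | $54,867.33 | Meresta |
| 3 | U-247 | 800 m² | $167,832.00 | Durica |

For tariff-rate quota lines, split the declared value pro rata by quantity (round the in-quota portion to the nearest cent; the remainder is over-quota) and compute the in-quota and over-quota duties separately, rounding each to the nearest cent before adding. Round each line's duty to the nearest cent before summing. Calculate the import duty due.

$38,229.19

Line 1 (B-488, Drenland, 1,169 units, $218,170.47):
Base rate for B-488 is 5%.
Origin Drenland qualifies under the Ravovia–Drenland agreement and B-488 is covered: preferential rate Free applies instead.
The additional-duty order on B-488 targets Meresta, not Drenland; it does not apply.
Duty = $218,170.47 × 0% = $0.00.
Line 2 (R-694, Meresta, 357 kg, $54,867.33):
Base rate for R-694 is $2.62/kg.
Additional duty on R-694 from Meresta: +43.5% ad valorem. Applied ad valorem rate = 43.5%.
Duty = $54,867.33 × 43.5% + 357 × $2.62 = $24,802.63.
Line 3 (U-247, Durica, 800 m², $167,832.00):
Code U-247 is under a tariff-rate quota (threshold 972 m²). Quantity 800 m² is within the quota, so the in-quota rate 8% applies to the full value.
Duty = $167,832.00 × 8% = $13,426.56.
Total = $0.00 + $24,802.63 + $13,426.56 = $38,229.19.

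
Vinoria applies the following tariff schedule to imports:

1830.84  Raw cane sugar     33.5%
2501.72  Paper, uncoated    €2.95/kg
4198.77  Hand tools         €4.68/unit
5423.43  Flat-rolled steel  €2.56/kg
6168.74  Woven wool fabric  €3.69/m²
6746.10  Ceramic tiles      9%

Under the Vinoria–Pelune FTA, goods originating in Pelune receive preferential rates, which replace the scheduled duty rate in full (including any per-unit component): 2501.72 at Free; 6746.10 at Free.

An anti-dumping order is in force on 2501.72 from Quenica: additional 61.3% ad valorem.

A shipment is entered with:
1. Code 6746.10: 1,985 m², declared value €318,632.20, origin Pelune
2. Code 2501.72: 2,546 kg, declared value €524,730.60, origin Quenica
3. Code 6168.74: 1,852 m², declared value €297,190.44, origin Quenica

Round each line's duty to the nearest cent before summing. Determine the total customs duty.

Line 1 (6746.10, Pelune, 1,985 m², €318,632.20):
Base rate for 6746.10 is 9%.
Origin Pelune qualifies under the Vinoria–Pelune agreement and 6746.10 is covered: preferential rate Free applies instead.
Duty = €318,632.20 × 0% = €0.00.
Line 2 (2501.72, Quenica, 2,546 kg, €524,730.60):
Base rate for 2501.72 is €2.95/kg.
2501.72 has an FTA preferential rate, but origin Quenica is not Pelune; base rate stands.
Additional duty on 2501.72 from Quenica: +61.3% ad valorem. Applied ad valorem rate = 61.3%.
Duty = €524,730.60 × 61.3% + 2,546 × €2.95 = €329,170.56.
Line 3 (6168.74, Quenica, 1,852 m², €297,190.44):
Base rate for 6168.74 is €3.69/m².
Duty = 1,852 × €3.69 = €6,833.88.
Total = €0.00 + €329,170.56 + €6,833.88 = €336,004.44.

€336,004.44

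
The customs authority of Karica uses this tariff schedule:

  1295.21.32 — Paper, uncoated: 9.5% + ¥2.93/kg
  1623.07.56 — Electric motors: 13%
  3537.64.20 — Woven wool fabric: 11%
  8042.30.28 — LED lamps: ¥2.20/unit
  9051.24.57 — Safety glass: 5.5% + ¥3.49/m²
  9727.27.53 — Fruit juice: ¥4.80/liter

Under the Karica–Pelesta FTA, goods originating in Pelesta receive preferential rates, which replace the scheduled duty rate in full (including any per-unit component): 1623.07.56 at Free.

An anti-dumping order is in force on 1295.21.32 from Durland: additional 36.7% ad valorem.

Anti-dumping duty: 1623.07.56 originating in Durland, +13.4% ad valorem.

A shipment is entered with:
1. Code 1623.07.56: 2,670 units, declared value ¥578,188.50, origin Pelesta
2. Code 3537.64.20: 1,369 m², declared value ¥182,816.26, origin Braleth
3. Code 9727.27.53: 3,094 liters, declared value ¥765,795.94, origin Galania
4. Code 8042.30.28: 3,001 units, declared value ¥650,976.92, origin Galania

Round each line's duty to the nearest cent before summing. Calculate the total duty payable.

¥41,563.19

Line 1 (1623.07.56, Pelesta, 2,670 units, ¥578,188.50):
Base rate for 1623.07.56 is 13%.
Origin Pelesta qualifies under the Karica–Pelesta agreement and 1623.07.56 is covered: preferential rate Free applies instead.
The additional-duty order on 1623.07.56 targets Durland, not Pelesta; it does not apply.
Duty = ¥578,188.50 × 0% = ¥0.00.
Line 2 (3537.64.20, Braleth, 1,369 m², ¥182,816.26):
Base rate for 3537.64.20 is 11%.
Duty = ¥182,816.26 × 11% = ¥20,109.79.
Line 3 (9727.27.53, Galania, 3,094 liters, ¥765,795.94):
Base rate for 9727.27.53 is ¥4.80/liter.
Duty = 3,094 × ¥4.80 = ¥14,851.20.
Line 4 (8042.30.28, Galania, 3,001 units, ¥650,976.92):
Base rate for 8042.30.28 is ¥2.20/unit.
Duty = 3,001 × ¥2.20 = ¥6,602.20.
Total = ¥0.00 + ¥20,109.79 + ¥14,851.20 + ¥6,602.20 = ¥41,563.19.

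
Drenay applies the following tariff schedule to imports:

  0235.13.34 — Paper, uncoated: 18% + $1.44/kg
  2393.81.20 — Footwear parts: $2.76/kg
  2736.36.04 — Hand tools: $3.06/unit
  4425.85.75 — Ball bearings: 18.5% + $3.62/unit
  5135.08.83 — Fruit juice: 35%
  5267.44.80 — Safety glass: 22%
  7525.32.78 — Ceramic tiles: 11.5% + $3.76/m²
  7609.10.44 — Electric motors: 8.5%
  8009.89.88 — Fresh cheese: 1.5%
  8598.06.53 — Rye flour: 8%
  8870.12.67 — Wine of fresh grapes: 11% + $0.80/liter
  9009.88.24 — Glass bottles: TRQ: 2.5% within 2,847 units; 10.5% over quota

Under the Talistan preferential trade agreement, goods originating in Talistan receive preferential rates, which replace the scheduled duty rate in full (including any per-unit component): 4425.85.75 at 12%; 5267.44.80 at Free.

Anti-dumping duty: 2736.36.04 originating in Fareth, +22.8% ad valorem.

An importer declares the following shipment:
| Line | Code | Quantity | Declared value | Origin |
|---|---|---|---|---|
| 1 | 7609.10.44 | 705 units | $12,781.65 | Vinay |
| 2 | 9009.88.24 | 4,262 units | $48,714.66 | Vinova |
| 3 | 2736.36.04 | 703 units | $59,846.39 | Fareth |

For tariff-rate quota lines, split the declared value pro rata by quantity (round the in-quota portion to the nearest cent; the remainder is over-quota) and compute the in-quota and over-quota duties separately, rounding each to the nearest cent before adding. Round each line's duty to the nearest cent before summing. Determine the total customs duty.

$19,394.34

Line 1 (7609.10.44, Vinay, 705 units, $12,781.65):
Base rate for 7609.10.44 is 8.5%.
Duty = $12,781.65 × 8.5% = $1,086.44.
Line 2 (9009.88.24, Vinova, 4,262 units, $48,714.66):
Code 9009.88.24 is under a tariff-rate quota (threshold 2,847 units). In-quota: 2,847 units at 2.5%; over-quota: 1,415 units at 10.5%.
Pro-rata value split: in-quota = $48,714.66 × 2,847/4,262 = $32,541.21; over-quota = $48,714.66 − $32,541.21 = $16,173.45.
In-quota duty = $32,541.21 × 2.5% = $813.53. Over-quota duty = $16,173.45 × 10.5% = $1,698.21.
Line duty = $813.53 + $1,698.21 = $2,511.74.
Line 3 (2736.36.04, Fareth, 703 units, $59,846.39):
Base rate for 2736.36.04 is $3.06/unit.
Additional duty on 2736.36.04 from Fareth: +22.8% ad valorem. Applied ad valorem rate = 22.8%.
Duty = $59,846.39 × 22.8% + 703 × $3.06 = $15,796.16.
Total = $1,086.44 + $2,511.74 + $15,796.16 = $19,394.34.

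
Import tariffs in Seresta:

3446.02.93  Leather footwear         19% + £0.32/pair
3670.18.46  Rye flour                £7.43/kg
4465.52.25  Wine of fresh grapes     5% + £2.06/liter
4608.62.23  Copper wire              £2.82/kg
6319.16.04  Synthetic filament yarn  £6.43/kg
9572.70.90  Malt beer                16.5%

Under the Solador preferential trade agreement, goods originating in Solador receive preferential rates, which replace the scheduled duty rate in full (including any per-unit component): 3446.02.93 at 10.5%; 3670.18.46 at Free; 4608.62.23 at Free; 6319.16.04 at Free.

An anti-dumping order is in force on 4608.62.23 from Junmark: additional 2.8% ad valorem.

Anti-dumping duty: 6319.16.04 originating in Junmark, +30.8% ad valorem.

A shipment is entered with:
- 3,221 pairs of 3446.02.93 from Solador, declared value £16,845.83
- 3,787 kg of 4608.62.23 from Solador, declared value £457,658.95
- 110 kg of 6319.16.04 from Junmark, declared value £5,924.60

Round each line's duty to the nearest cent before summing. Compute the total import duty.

£4,300.89

Line 1 (3446.02.93, Solador, 3,221 pairs, £16,845.83):
Base rate for 3446.02.93 is 19% + £0.32/pair.
Origin Solador qualifies under the Seresta–Solador agreement and 3446.02.93 is covered: preferential rate 10.5% applies instead.
Duty = £16,845.83 × 10.5% = £1,768.81.
Line 2 (4608.62.23, Solador, 3,787 kg, £457,658.95):
Base rate for 4608.62.23 is £2.82/kg.
Origin Solador qualifies under the Seresta–Solador agreement and 4608.62.23 is covered: preferential rate Free applies instead.
The additional-duty order on 4608.62.23 targets Junmark, not Solador; it does not apply.
Duty = £457,658.95 × 0% = £0.00.
Line 3 (6319.16.04, Junmark, 110 kg, £5,924.60):
Base rate for 6319.16.04 is £6.43/kg.
6319.16.04 has an FTA preferential rate, but origin Junmark is not Solador; base rate stands.
Additional duty on 6319.16.04 from Junmark: +30.8% ad valorem. Applied ad valorem rate = 30.8%.
Duty = £5,924.60 × 30.8% + 110 × £6.43 = £2,532.08.
Total = £1,768.81 + £0.00 + £2,532.08 = £4,300.89.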